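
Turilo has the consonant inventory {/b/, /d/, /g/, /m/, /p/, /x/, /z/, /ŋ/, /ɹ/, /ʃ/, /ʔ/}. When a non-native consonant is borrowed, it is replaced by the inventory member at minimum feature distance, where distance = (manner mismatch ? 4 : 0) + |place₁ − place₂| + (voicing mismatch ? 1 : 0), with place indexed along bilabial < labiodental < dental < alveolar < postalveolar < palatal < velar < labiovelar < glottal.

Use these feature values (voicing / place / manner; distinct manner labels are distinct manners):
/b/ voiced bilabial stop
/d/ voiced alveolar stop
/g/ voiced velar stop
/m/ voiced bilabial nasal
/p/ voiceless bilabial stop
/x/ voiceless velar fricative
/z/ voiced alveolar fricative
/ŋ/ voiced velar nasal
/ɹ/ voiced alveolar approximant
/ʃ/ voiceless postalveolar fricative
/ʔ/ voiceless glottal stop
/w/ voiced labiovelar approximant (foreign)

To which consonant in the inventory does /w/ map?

/ɹ/ is closest: same manner (approximant), place distance 4 (labiovelar→alveolar), same voicing; total 4. Next closest is /g/ at distance 5.

ɹ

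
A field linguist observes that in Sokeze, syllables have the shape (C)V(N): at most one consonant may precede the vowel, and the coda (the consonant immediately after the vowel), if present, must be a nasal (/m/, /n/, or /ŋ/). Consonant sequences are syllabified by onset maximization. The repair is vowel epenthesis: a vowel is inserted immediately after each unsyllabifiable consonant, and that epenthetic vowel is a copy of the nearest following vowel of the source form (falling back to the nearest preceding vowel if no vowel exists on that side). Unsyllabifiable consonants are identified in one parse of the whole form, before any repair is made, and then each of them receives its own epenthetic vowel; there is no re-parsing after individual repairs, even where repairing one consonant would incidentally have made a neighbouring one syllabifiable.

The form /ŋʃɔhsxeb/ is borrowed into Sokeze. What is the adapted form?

The consonants /ŋ/, /h/, /s/, /b/ cannot be parsed into a legal (C)V(N) syllable (only a nasal (/m/, /n/, or /ŋ/) is licensed in coda position; onsets are limited to one consonant).
Inserting the epenthetic vowel yields /ŋ/ → /ŋɔ/, /h/ → /he/, /s/ → /se/, /b/ → /be/.

ŋɔʃɔhesexebe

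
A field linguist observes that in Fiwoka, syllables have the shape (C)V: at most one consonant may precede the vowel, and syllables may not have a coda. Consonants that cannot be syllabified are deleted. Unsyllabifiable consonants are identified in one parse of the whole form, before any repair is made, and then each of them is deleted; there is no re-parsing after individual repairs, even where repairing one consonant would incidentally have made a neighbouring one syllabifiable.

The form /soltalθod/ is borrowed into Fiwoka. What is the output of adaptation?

Syllabifying with onset maximization leaves /l/, /l/, /d/ stranded (no codas are permitted; onsets are limited to one consonant).
Deletion applies to /l/, /l/, /d/.

sotaθo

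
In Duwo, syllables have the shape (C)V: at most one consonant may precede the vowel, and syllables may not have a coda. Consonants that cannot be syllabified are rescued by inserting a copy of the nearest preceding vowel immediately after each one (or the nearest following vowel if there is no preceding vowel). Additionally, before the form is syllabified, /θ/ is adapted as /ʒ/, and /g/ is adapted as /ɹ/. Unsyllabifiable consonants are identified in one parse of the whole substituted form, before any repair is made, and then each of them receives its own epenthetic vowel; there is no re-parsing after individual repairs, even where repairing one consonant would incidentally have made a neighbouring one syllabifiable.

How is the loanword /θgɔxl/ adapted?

Substitution: /θ/ → /ʒ/, /g/ → /ɹ/, giving /ʒɹɔxl/.
Under (C)V, the unsyllabifiable consonants are /ʒ/, /x/, /l/ (no codas are permitted; onsets are limited to one consonant).
Each unlicensed consonant becomes the onset of a new syllable: /ʒ/ → /ʒɔ/, /x/ → /xɔ/, /l/ → /lɔ/.

ʒɔɹɔxɔlɔ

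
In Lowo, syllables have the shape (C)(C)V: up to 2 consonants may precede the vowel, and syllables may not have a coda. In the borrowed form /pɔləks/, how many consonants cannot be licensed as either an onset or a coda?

2

Under (C)(C)V, the unsyllabifiable consonants are /k/, /s/ (no codas are permitted; onsets may contain at most 2 consonants).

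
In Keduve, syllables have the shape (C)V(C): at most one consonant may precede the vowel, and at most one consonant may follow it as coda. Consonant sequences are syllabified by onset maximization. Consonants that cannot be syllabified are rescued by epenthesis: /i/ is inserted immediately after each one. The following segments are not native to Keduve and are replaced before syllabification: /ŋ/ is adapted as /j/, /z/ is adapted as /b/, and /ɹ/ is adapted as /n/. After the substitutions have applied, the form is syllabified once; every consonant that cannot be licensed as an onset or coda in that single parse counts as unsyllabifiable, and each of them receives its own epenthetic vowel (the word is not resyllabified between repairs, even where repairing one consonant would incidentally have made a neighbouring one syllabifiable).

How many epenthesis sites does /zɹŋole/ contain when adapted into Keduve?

2

After substitution the input is /bnjole/.
The unsyllabifiable consonants are /b/, /n/; each receives one epenthetic vowel.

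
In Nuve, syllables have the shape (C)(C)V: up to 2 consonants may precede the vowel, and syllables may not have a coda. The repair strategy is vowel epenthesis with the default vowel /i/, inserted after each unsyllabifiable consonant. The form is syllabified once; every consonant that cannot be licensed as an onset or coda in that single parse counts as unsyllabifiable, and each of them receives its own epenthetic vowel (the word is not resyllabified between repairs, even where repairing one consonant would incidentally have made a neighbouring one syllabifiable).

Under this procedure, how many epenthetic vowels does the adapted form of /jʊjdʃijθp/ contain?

4

The unsyllabifiable consonants are /j/, /j/, /θ/, /p/; each receives one epenthetic vowel.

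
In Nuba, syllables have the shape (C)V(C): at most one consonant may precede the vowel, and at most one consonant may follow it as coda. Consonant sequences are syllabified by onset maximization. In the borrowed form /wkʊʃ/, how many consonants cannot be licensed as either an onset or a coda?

Under (C)V(C), the unsyllabifiable consonants are /w/ (at most one coda consonant is licensed; onsets are limited to one consonant).

1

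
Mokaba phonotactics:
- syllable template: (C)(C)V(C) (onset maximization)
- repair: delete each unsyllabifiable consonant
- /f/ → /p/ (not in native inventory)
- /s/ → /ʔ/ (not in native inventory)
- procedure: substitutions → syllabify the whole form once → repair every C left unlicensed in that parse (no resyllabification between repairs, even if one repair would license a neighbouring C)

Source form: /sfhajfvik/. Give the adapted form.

phajpvik

Substitution: /s/ → /ʔ/, /f/ → /p/, giving /ʔphajpvik/.
The consonants /ʔ/ cannot be parsed into a legal (C)(C)V(C) syllable (at most one coda consonant is licensed; onsets may contain at most 2 consonants).
Each unlicensed consonant is deleted: /ʔ/.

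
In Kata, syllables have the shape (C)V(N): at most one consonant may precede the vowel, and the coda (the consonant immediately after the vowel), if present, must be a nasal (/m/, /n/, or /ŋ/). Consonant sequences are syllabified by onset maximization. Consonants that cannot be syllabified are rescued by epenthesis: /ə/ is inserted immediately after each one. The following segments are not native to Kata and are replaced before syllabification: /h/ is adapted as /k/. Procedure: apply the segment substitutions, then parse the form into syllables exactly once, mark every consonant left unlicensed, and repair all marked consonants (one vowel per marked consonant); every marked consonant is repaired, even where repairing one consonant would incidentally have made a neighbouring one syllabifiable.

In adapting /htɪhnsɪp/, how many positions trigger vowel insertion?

After substitution the input is /ktɪknsɪp/.
The unsyllabifiable consonants are /k/, /k/, /n/, /p/; each receives one epenthetic vowel.

4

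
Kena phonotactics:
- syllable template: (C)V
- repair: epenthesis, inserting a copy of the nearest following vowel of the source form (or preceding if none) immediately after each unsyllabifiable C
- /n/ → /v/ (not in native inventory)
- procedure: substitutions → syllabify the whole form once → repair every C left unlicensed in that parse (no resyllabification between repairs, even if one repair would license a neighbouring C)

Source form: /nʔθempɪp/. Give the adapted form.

veʔeθemɪpɪpɪ

Substitution: /n/ → /v/, giving /vʔθempɪp/.
The consonants /v/, /ʔ/, /m/, /p/ cannot be parsed into a legal (C)V syllable (no codas are permitted; onsets are limited to one consonant).
Inserting the epenthetic vowel yields /v/ → /ve/, /ʔ/ → /ʔe/, /m/ → /mɪ/, /p/ → /pɪ/.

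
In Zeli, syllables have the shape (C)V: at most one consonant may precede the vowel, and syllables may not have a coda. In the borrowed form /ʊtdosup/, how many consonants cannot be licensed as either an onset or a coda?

2

Syllabifying with onset maximization leaves /t/, /p/ stranded (no codas are permitted; onsets are limited to one consonant).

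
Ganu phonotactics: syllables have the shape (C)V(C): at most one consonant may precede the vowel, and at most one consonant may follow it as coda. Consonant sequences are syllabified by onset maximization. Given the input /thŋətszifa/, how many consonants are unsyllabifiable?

The consonants /t/, /h/, /s/ cannot be parsed into a legal (C)V(C) syllable (at most one coda consonant is licensed; onsets are limited to one consonant).

3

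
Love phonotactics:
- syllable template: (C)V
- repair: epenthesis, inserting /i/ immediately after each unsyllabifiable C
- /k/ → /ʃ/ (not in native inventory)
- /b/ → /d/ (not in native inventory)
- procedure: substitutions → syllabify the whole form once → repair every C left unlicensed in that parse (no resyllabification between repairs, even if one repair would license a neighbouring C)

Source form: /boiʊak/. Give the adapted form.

doiʊaʃi

Substitution: /b/ → /d/, /k/ → /ʃ/, giving /doiʊaʃ/.
Syllabifying with onset maximization leaves /ʃ/ stranded (no codas are permitted; onsets are limited to one consonant).
Each unlicensed consonant becomes the onset of a new syllable: /ʃ/ → /ʃi/.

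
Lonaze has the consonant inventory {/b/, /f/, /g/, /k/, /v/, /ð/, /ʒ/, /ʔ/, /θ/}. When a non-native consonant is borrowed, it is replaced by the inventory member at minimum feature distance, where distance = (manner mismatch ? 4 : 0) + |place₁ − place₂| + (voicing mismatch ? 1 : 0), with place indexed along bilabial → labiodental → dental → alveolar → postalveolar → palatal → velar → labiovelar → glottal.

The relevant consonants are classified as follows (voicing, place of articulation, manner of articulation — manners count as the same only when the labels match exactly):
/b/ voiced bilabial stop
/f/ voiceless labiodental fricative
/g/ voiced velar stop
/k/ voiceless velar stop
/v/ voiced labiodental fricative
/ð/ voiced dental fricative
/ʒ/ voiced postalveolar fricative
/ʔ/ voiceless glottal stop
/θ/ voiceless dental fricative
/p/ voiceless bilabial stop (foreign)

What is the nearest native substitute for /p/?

/b/ is closest: same manner (stop), place distance 0 (bilabial→bilabial), voicing differs (+1); total 1. Next closest is /f/ at distance 5.

b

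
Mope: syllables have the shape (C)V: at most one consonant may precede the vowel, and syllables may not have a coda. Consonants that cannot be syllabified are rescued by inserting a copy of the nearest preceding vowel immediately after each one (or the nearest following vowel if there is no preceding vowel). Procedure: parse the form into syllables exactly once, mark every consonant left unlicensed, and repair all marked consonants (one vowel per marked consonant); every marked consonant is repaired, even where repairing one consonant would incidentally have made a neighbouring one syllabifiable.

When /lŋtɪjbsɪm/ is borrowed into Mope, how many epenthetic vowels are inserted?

5

The unsyllabifiable consonants are /l/, /ŋ/, /j/, /b/, /m/; each receives one epenthetic vowel.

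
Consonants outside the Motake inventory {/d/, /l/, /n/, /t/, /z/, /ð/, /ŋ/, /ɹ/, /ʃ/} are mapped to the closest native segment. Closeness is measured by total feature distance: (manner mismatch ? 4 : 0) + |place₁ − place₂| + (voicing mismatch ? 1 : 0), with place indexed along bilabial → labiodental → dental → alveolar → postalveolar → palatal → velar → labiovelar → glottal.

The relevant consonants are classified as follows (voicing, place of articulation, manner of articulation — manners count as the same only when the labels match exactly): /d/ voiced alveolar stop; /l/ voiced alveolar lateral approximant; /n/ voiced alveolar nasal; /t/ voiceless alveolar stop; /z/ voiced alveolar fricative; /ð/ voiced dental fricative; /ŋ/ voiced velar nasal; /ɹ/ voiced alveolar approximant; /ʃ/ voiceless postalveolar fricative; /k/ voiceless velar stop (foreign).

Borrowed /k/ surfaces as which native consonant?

/t/ is closest: same manner (stop), place distance 3 (velar→alveolar), same voicing; total 3. Next closest is /d/ at distance 4.

t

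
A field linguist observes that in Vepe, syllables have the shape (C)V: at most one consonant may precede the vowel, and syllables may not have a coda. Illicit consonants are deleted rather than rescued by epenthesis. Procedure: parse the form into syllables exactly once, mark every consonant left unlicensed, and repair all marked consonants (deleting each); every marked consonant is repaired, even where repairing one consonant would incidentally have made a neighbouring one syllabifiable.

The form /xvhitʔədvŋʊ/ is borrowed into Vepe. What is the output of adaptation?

Under (C)V, the unsyllabifiable consonants are /x/, /v/, /t/, /d/, /v/ (no codas are permitted; onsets are limited to one consonant).
Deleting the stranded consonants removes /x/, /v/, /t/, /d/, /v/.

hiʔəŋʊ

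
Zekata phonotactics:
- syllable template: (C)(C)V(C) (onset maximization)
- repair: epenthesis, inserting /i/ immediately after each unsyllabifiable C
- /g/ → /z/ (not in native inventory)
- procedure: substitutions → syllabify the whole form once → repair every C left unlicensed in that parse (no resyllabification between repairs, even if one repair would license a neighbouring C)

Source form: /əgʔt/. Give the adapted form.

əzʔiti

Substitution: /g/ → /z/, giving /əzʔt/.
Under (C)(C)V(C), the unsyllabifiable consonants are /ʔ/, /t/ (at most one coda consonant is licensed; onsets may contain at most 2 consonants).
Inserting the epenthetic vowel yields /ʔ/ → /ʔi/, /t/ → /ti/.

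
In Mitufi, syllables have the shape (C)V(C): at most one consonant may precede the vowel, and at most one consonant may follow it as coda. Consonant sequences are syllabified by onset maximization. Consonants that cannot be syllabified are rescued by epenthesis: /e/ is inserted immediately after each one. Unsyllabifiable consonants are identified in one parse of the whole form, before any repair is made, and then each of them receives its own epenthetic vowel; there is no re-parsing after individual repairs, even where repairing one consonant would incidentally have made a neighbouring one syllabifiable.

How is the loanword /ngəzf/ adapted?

negəzfe

Syllabifying with onset maximization leaves /n/, /f/ stranded (at most one coda consonant is licensed; onsets are limited to one consonant).
Inserting the epenthetic vowel yields /n/ → /ne/, /f/ → /fe/.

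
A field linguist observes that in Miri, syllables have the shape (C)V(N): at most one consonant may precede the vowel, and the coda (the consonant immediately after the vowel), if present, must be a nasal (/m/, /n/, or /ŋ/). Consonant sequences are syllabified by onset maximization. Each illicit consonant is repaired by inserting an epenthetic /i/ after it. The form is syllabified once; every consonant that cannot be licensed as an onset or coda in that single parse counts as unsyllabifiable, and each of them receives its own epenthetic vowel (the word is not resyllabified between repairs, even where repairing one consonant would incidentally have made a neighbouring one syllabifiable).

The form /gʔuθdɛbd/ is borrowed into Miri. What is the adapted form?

giʔuθidɛbidi

Under (C)V(N), the unsyllabifiable consonants are /g/, /θ/, /b/, /d/ (only a nasal (/m/, /n/, or /ŋ/) is licensed in coda position; onsets are limited to one consonant).
Inserting the epenthetic vowel yields /g/ → /gi/, /θ/ → /θi/, /b/ → /bi/, /d/ → /di/.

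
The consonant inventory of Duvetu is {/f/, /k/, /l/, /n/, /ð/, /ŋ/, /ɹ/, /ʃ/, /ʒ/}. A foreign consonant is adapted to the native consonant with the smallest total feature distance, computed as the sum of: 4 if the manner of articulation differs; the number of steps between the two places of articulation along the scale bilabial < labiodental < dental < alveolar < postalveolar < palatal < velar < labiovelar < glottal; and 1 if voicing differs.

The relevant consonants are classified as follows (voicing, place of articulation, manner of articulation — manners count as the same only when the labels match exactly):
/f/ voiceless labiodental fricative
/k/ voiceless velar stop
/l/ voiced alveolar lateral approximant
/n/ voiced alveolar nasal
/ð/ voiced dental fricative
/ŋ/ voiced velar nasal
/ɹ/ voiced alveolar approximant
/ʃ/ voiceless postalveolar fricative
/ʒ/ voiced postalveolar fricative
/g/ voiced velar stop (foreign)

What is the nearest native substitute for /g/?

/k/ is closest: same manner (stop), place distance 0 (velar→velar), voicing differs (+1); total 1. Next closest is /ŋ/ at distance 4.

k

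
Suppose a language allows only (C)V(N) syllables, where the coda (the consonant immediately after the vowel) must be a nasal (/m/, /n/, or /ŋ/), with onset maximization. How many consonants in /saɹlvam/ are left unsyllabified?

Under (C)V(N), the unsyllabifiable consonants are /ɹ/, /l/ (only a nasal (/m/, /n/, or /ŋ/) is licensed in coda position; onsets are limited to one consonant).

2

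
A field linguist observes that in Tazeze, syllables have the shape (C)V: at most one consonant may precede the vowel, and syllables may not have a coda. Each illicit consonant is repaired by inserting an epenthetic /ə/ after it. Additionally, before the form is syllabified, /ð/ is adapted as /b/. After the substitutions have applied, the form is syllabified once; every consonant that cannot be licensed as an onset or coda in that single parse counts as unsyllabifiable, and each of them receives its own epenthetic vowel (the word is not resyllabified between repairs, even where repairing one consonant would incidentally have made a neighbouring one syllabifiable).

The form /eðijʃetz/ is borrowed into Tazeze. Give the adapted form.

ebijəʃetəzə

Substitution: /ð/ → /b/, giving /ebijʃetz/.
The consonants /j/, /t/, /z/ cannot be parsed into a legal (C)V syllable (no codas are permitted; onsets are limited to one consonant).
Inserting the epenthetic vowel yields /j/ → /jə/, /t/ → /tə/, /z/ → /zə/.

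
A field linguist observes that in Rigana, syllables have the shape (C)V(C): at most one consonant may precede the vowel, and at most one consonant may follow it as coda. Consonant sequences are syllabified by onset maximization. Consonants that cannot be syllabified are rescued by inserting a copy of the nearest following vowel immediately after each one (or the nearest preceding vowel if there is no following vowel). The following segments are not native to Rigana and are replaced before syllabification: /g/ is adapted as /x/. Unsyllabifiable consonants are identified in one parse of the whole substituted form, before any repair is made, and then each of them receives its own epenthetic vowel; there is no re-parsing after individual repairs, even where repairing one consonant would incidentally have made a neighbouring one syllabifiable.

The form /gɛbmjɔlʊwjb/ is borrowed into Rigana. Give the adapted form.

xɛbmɔjɔlʊwjʊbʊ

Substitution: /g/ → /x/, giving /xɛbmjɔlʊwjb/.
The consonants /m/, /j/, /b/ cannot be parsed into a legal (C)V(C) syllable (at most one coda consonant is licensed; onsets are limited to one consonant).
Each unlicensed consonant becomes the onset of a new syllable: /m/ → /mɔ/, /j/ → /jʊ/, /b/ → /bʊ/.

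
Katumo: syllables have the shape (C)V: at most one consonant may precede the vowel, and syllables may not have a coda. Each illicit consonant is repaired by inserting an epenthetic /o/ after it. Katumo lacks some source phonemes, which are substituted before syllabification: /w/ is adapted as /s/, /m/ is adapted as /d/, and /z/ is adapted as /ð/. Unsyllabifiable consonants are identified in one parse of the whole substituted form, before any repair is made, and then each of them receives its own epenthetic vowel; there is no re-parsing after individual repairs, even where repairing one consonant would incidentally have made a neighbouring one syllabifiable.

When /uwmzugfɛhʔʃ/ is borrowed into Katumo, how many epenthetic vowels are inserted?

After substitution the input is /usdðugfɛhʔʃ/.
The unsyllabifiable consonants are /s/, /d/, /g/, /h/, /ʔ/, /ʃ/; each receives one epenthetic vowel.

6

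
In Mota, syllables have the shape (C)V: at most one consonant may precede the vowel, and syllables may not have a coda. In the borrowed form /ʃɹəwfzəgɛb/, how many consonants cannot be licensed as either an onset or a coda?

The consonants /ʃ/, /w/, /f/, /b/ cannot be parsed into a legal (C)V syllable (no codas are permitted; onsets are limited to one consonant).

4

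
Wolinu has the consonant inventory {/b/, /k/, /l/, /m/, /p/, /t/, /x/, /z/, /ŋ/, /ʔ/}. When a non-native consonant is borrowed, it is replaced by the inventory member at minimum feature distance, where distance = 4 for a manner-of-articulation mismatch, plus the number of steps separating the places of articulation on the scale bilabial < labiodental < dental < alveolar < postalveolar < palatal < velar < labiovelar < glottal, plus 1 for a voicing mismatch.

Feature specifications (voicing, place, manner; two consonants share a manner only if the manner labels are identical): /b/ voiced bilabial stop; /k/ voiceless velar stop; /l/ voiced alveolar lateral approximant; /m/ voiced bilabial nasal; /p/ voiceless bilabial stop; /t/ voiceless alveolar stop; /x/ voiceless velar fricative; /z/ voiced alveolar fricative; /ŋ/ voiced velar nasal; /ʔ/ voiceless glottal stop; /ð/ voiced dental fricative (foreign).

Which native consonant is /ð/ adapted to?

/z/ is closest: same manner (fricative), place distance 1 (dental→alveolar), same voicing; total 1. Next closest is /l/ at distance 5.

z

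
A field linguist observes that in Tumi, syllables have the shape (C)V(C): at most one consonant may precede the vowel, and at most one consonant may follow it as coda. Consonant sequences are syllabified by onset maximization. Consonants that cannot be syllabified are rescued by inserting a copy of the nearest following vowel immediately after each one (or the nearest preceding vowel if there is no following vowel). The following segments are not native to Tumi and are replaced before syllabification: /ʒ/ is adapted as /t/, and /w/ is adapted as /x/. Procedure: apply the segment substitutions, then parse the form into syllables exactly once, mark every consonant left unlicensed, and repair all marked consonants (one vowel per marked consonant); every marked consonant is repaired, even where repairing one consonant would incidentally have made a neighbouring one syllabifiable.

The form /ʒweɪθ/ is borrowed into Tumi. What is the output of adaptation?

Substitution: /ʒ/ → /t/, /w/ → /x/, giving /txeɪθ/.
Syllabifying with onset maximization leaves /t/ stranded (at most one coda consonant is licensed; onsets are limited to one consonant).
Epenthesis after each stranded consonant: /t/ → /te/.

texeɪθ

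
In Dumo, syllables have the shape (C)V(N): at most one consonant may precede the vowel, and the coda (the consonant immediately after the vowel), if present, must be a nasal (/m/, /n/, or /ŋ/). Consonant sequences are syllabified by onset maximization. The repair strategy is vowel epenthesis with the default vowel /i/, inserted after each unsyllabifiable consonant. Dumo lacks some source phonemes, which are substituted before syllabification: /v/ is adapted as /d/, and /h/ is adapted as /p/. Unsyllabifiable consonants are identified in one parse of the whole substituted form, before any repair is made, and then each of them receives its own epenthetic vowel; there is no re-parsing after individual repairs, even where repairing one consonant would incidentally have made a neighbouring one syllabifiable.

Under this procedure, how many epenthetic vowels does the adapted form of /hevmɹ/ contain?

3

After substitution the input is /pedmɹ/.
The unsyllabifiable consonants are /d/, /m/, /ɹ/; each receives one epenthetic vowel.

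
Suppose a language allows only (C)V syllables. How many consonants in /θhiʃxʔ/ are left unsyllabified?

Syllabifying with onset maximization leaves /θ/, /ʃ/, /x/, /ʔ/ stranded (no codas are permitted; onsets are limited to one consonant).

4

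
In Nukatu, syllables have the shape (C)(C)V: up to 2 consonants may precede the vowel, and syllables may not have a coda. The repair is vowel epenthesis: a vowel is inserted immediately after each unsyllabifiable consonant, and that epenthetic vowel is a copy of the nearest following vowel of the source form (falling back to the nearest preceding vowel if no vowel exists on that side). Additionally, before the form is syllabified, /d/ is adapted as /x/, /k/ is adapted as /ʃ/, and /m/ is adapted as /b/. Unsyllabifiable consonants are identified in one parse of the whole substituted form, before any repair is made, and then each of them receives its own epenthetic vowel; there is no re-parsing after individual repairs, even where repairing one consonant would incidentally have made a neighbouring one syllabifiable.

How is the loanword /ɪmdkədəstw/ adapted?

ɪbəxʃəxəsətəwə

Substitution: /m/ → /b/, /d/ → /x/, /k/ → /ʃ/, giving /ɪbxʃəxəstw/.
The consonants /b/, /s/, /t/, /w/ cannot be parsed into a legal (C)(C)V syllable (no codas are permitted; onsets may contain at most 2 consonants).
Epenthesis after each stranded consonant: /b/ → /bə/, /s/ → /sə/, /t/ → /tə/, /w/ → /wə/.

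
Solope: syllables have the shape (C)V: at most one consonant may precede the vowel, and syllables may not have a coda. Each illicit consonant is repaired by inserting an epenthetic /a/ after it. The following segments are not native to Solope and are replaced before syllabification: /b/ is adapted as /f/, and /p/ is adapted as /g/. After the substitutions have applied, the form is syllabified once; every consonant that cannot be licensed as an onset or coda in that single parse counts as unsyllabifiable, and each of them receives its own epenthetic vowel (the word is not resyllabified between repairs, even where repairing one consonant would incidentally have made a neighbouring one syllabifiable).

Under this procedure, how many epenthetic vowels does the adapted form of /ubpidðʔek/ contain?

After substitution the input is /ufgidðʔek/.
The unsyllabifiable consonants are /f/, /d/, /ð/, /k/; each receives one epenthetic vowel.

4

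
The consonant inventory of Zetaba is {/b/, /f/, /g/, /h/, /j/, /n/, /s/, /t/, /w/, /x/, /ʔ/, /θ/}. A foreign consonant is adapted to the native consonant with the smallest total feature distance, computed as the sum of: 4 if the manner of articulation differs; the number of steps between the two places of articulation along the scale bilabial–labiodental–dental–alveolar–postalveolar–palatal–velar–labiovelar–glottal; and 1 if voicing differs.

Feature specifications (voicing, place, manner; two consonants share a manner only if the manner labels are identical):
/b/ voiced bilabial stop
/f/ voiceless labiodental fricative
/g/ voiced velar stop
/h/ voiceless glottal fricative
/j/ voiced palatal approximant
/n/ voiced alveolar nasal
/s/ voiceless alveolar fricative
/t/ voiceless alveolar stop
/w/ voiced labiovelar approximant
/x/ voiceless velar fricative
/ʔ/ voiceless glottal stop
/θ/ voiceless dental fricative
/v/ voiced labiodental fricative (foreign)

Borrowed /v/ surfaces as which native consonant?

/f/ is closest: same manner (fricative), place distance 0 (labiodental→labiodental), voicing differs (+1); total 1. Next closest is /θ/ at distance 2.

f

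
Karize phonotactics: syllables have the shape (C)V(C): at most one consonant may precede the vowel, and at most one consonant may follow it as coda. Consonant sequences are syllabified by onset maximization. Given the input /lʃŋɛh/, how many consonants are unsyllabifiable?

2

The consonants /l/, /ʃ/ cannot be parsed into a legal (C)V(C) syllable (at most one coda consonant is licensed; onsets are limited to one consonant).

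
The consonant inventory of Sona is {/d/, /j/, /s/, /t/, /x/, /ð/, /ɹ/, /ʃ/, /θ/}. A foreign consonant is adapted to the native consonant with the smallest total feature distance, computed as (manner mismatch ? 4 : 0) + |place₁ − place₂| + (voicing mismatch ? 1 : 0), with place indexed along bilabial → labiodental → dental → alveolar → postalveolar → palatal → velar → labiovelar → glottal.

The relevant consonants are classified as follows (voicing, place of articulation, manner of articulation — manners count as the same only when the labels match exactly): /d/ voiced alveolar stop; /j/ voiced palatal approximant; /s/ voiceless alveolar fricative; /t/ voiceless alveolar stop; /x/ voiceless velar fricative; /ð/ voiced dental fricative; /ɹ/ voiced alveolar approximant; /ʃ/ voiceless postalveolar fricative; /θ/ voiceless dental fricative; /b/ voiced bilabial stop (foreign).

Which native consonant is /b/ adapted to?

d

/d/ is closest: same manner (stop), place distance 3 (bilabial→alveolar), same voicing; total 3. Next closest is /t/ at distance 4.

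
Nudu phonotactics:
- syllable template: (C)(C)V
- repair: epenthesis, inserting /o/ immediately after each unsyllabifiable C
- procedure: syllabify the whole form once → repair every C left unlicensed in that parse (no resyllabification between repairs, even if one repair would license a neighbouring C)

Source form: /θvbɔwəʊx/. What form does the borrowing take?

θovbɔwəʊxo

Syllabifying with onset maximization leaves /θ/, /x/ stranded (no codas are permitted; onsets may contain at most 2 consonants).
Inserting the epenthetic vowel yields /θ/ → /θo/, /x/ → /xo/.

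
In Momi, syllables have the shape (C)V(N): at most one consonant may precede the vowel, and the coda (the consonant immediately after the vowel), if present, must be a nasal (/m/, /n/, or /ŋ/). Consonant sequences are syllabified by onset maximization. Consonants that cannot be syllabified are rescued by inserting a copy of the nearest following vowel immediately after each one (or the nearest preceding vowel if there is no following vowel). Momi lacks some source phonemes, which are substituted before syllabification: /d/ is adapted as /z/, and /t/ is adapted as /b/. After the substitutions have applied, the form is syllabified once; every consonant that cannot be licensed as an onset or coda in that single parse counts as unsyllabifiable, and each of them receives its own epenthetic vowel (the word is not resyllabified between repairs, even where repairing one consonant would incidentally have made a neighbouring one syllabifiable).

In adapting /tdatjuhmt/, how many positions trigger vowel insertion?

After substitution the input is /bzabjuhmb/.
The unsyllabifiable consonants are /b/, /b/, /h/, /m/, /b/; each receives one epenthetic vowel.

5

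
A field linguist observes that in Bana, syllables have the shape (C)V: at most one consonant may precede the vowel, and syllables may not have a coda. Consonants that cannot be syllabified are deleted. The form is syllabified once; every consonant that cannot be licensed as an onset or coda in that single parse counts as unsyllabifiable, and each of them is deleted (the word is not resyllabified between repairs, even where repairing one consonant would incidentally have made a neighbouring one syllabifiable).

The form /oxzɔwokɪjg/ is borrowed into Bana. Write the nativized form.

ozɔwokɪ

Syllabifying with onset maximization leaves /x/, /j/, /g/ stranded (no codas are permitted; onsets are limited to one consonant).
Each unlicensed consonant is deleted: /x/, /j/, /g/.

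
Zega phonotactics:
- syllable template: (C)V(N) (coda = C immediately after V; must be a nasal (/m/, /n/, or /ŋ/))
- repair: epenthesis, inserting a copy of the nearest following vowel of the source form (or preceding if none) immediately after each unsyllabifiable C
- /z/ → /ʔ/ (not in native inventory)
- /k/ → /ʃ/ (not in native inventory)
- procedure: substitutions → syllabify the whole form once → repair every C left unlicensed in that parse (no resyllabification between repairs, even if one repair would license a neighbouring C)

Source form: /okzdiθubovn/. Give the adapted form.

oʃiʔidiθubovono

Substitution: /k/ → /ʃ/, /z/ → /ʔ/, giving /oʃʔdiθubovn/.
Syllabifying with onset maximization leaves /ʃ/, /ʔ/, /v/, /n/ stranded (only a nasal (/m/, /n/, or /ŋ/) is licensed in coda position; onsets are limited to one consonant).
Inserting the epenthetic vowel yields /ʃ/ → /ʃi/, /ʔ/ → /ʔi/, /v/ → /vo/, /n/ → /no/.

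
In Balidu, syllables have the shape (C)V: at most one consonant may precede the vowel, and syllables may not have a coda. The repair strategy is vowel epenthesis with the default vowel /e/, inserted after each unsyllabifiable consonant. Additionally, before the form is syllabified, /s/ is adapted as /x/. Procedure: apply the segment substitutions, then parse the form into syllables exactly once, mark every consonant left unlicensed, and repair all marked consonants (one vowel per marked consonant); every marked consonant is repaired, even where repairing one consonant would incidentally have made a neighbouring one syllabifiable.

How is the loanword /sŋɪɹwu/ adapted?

Substitution: /s/ → /x/, giving /xŋɪɹwu/.
The consonants /x/, /ɹ/ cannot be parsed into a legal (C)V syllable (no codas are permitted; onsets are limited to one consonant).
Epenthesis after each stranded consonant: /x/ → /xe/, /ɹ/ → /ɹe/.

xeŋɪɹewu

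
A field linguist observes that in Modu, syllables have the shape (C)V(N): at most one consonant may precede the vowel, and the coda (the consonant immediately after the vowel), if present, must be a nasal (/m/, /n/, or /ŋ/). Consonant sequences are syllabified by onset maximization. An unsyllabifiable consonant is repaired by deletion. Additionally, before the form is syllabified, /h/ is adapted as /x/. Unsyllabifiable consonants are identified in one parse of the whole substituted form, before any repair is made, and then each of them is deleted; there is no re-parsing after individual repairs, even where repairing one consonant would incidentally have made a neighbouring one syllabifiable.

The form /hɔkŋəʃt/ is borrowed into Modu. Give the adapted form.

xɔŋə

Substitution: /h/ → /x/, giving /xɔkŋəʃt/.
Under (C)V(N), the unsyllabifiable consonants are /k/, /ʃ/, /t/ (only a nasal (/m/, /n/, or /ŋ/) is licensed in coda position; onsets are limited to one consonant).
Each unlicensed consonant is deleted: /k/, /ʃ/, /t/.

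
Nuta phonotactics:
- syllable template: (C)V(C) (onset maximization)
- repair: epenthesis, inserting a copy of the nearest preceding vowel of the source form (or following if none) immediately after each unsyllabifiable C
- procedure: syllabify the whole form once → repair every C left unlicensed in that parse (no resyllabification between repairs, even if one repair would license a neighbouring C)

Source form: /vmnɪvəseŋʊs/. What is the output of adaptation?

vɪmɪnɪvəseŋʊs

Under (C)V(C), the unsyllabifiable consonants are /v/, /m/ (at most one coda consonant is licensed; onsets are limited to one consonant).
Inserting the epenthetic vowel yields /v/ → /vɪ/, /m/ → /mɪ/.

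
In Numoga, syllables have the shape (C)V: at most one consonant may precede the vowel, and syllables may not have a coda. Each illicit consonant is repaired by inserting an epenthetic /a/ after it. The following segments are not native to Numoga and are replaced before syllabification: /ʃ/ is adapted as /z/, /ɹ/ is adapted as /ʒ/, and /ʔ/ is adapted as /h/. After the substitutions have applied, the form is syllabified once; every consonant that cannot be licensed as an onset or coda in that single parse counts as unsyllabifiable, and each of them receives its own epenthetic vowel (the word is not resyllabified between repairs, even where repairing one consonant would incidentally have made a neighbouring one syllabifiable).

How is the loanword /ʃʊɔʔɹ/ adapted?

zʊɔhaʒa

Substitution: /ʃ/ → /z/, /ʔ/ → /h/, /ɹ/ → /ʒ/, giving /zʊɔhʒ/.
Under (C)V, the unsyllabifiable consonants are /h/, /ʒ/ (no codas are permitted; onsets are limited to one consonant).
Inserting the epenthetic vowel yields /h/ → /ha/, /ʒ/ → /ʒa/.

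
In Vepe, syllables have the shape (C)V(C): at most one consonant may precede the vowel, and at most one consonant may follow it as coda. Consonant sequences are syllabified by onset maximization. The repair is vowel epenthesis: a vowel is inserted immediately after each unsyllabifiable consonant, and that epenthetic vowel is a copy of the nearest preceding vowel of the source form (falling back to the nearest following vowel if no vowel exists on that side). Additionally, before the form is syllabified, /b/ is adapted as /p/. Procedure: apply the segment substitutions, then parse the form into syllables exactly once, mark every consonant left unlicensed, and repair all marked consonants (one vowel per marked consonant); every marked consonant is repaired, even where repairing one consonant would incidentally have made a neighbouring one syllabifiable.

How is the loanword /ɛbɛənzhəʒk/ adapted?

Substitution: /b/ → /p/, giving /ɛpɛənzhəʒk/.
The consonants /z/, /k/ cannot be parsed into a legal (C)V(C) syllable (at most one coda consonant is licensed; onsets are limited to one consonant).
Inserting the epenthetic vowel yields /z/ → /zə/, /k/ → /kə/.

ɛpɛənzəhəʒkə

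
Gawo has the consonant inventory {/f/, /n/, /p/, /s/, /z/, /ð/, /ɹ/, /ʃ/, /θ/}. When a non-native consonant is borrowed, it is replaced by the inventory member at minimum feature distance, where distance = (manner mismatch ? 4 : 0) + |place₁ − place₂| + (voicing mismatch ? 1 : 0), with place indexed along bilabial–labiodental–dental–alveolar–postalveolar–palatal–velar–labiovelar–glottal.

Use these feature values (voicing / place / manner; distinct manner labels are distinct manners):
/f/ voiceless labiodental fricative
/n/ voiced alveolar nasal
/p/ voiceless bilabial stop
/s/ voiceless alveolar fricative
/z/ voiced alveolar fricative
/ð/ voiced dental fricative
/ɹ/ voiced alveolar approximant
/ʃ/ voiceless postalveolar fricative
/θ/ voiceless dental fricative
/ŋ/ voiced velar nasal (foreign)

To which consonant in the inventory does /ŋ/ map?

n

/n/ is closest: same manner (nasal), place distance 3 (velar→alveolar), same voicing; total 3. Next closest is /z/ at distance 7.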